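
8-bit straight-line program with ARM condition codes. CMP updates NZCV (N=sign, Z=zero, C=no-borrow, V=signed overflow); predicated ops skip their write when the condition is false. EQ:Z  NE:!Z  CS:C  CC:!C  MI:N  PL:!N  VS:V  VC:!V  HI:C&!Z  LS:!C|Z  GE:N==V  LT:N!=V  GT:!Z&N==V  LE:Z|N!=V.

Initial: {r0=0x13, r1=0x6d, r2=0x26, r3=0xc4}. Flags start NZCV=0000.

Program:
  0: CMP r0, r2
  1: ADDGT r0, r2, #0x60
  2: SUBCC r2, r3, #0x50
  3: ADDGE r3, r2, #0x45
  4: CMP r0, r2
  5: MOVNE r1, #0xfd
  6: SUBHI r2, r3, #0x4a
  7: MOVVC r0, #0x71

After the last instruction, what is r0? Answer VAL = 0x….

[0] flags=1000 → (cmp)
[1] flags=1000 GT?F → skip
[2] flags=1000 CC?T → r2=0x74
[3] flags=1000 GE?F → skip
[4] flags=1000 → (cmp)
[5] flags=1000 NE?T → r1=0xfd
[6] flags=1000 HI?F → skip
[7] flags=1000 VC?T → r0=0x71

VAL = 0x71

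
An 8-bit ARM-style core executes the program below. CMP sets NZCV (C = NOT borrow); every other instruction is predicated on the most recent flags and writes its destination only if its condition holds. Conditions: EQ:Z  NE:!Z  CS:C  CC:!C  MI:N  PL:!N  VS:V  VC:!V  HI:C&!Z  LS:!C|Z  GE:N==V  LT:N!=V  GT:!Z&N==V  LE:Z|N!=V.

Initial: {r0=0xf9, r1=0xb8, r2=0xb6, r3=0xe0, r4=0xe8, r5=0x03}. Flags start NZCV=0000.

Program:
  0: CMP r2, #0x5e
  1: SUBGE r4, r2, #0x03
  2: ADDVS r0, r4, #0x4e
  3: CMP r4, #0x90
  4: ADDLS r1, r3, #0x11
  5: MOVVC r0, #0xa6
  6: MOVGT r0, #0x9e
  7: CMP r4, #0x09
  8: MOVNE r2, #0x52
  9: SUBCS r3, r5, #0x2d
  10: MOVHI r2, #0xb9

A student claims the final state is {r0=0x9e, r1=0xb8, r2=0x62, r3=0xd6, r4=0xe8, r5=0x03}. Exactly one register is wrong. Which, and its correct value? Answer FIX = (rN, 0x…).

[0] flags=0011 → (cmp)
[1] flags=0011 GE?F → skip
[2] flags=0011 VS?T → r0=0x36
[3] flags=0010 → (cmp)
[4] flags=0010 LS?F → skip
[5] flags=0010 VC?T → r0=0xa6
[6] flags=0010 GT?T → r0=0x9e
[7] flags=1010 → (cmp)
[8] flags=1010 NE?T → r2=0x52
[9] flags=1010 CS?T → r3=0xd6
[10] flags=1010 HI?T → r2=0xb9

FIX = (r2, 0xb9)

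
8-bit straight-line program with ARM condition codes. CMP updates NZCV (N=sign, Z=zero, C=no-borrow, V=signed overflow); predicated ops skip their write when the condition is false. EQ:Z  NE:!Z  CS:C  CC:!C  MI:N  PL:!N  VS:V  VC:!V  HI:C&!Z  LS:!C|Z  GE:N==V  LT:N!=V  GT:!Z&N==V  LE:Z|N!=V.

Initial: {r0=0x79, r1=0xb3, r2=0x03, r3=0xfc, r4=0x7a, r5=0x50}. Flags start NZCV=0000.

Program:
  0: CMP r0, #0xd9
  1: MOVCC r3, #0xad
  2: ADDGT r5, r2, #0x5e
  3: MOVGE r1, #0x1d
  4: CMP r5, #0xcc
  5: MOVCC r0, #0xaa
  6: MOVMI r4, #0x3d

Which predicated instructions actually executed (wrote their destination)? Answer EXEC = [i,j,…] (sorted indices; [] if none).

EXEC = [1,2,3,5,6]

[0] flags=1001 → (cmp)
[1] flags=1001 CC?T → r3=0xad
[2] flags=1001 GT?T → r5=0x61
[3] flags=1001 GE?T → r1=0x1d
[4] flags=1001 → (cmp)
[5] flags=1001 CC?T → r0=0xaa
[6] flags=1001 MI?T → r4=0x3d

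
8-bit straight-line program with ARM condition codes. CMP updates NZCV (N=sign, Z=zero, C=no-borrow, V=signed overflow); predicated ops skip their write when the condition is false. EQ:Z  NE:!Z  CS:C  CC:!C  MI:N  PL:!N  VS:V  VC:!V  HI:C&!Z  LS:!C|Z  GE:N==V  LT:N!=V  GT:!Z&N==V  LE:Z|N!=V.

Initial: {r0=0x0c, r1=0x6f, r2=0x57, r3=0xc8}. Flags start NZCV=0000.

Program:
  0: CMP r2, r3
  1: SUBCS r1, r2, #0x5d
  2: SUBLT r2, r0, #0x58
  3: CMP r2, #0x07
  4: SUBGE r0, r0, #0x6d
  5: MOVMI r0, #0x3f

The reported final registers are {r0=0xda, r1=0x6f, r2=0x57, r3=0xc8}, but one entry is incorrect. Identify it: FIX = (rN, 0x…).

FIX = (r0, 0x9f)

0: ✓ CMP  NZCV=1001
1: · SUBCS
2: · SUBLT
3: ✓ CMP  NZCV=0010
4: ✓ SUBGE  r0←0x9f
5: · MOVMI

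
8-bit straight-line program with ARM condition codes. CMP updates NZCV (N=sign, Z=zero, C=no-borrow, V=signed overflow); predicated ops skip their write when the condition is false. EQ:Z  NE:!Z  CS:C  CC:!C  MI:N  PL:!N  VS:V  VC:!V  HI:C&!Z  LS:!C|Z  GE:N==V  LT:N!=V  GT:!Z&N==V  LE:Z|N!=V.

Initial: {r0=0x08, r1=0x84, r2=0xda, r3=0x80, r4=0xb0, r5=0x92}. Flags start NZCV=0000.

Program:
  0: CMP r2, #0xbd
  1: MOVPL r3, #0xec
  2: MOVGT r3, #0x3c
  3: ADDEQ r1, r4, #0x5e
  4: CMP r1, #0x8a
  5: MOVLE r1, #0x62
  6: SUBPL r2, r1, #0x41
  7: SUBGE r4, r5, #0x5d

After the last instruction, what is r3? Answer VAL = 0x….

0: ✓ CMP  NZCV=0010
1: ✓ MOVPL  r3←0xec
2: ✓ MOVGT  r3←0x3c
3: · ADDEQ
4: ✓ CMP  NZCV=1000
5: ✓ MOVLE  r1←0x62
6: · SUBPL
7: · SUBGE

VAL = 0x3c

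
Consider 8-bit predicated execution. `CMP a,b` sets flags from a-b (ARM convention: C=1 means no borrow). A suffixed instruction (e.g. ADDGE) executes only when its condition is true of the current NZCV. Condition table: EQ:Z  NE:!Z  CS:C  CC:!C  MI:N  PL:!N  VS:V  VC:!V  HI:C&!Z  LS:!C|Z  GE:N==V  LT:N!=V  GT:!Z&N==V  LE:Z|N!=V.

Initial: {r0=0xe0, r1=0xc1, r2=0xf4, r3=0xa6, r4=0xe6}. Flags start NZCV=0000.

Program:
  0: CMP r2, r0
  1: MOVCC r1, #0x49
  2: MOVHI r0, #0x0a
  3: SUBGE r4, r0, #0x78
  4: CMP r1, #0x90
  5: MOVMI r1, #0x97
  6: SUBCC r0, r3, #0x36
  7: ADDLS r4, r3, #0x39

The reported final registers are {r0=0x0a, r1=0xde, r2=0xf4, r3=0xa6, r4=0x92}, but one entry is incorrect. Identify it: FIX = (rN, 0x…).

[0] flags=0010 → (cmp)
[1] flags=0010 CC?F → skip
[2] flags=0010 HI?T → r0=0x0a
[3] flags=0010 GE?T → r4=0x92
[4] flags=0010 → (cmp)
[5] flags=0010 MI?F → skip
[6] flags=0010 CC?F → skip
[7] flags=0010 LS?F → skip

FIX = (r1, 0xc1)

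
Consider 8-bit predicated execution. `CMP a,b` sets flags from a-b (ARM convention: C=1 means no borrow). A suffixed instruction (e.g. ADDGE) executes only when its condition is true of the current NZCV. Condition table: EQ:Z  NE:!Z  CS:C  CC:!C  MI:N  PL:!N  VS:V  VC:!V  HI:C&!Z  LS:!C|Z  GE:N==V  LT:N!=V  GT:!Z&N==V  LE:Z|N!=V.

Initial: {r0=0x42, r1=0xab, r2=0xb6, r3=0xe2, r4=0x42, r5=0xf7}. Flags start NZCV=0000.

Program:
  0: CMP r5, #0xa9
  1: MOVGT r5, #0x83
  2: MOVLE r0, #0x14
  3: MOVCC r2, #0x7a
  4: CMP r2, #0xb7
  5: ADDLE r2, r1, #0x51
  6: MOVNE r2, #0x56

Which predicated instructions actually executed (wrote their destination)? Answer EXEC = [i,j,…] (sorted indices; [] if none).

0: ✓ CMP  NZCV=0010
1: ✓ MOVGT  r5←0x83
2: · MOVLE
3: · MOVCC
4: ✓ CMP  NZCV=1000
5: ✓ ADDLE  r2←0xfc
6: ✓ MOVNE  r2←0x56

EXEC = [1,5,6]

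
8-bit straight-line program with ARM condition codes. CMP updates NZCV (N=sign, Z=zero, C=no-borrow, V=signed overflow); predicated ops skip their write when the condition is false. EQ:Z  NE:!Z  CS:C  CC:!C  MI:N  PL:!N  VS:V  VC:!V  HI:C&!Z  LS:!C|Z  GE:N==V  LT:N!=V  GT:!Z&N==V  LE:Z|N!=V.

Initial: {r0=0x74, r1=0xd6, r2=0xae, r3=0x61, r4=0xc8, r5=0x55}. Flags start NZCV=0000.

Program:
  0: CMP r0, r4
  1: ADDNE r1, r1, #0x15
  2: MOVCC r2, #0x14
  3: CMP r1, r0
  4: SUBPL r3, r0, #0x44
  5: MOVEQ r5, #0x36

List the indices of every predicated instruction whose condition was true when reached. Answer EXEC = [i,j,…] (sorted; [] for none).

EXEC = [1,2,4]

[0] flags=1001 → (cmp)
[1] flags=1001 NE?T → r1=0xeb
[2] flags=1001 CC?T → r2=0x14
[3] flags=0011 → (cmp)
[4] flags=0011 PL?T → r3=0x30
[5] flags=0011 EQ?F → skip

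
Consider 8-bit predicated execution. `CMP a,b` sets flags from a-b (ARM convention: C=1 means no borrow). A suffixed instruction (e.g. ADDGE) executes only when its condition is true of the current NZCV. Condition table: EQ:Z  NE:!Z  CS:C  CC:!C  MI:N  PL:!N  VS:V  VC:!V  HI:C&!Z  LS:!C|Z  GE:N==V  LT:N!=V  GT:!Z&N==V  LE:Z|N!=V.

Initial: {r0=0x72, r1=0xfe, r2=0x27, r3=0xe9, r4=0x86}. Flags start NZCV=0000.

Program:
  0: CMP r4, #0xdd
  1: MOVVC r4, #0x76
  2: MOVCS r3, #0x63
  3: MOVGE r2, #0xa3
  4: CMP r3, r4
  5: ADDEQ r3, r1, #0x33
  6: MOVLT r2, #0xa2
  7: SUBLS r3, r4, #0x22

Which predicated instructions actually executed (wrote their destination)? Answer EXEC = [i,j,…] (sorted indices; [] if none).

EXEC = [1,6]

[0] flags=1000 → (cmp)
[1] flags=1000 VC?T → r4=0x76
[2] flags=1000 CS?F → skip
[3] flags=1000 GE?F → skip
[4] flags=0011 → (cmp)
[5] flags=0011 EQ?F → skip
[6] flags=0011 LT?T → r2=0xa2
[7] flags=0011 LS?F → skip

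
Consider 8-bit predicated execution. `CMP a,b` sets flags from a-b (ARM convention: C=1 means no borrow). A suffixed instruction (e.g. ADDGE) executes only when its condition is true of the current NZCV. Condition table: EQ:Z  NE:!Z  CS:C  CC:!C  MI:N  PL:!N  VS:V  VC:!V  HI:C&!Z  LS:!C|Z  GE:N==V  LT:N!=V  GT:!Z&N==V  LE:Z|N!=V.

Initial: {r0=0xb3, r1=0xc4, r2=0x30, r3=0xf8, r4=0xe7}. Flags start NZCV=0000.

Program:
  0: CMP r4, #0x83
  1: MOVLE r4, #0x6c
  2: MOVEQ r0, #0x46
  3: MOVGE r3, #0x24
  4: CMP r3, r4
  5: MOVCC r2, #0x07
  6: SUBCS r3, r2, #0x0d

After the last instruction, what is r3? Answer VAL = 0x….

VAL = 0x24

[0] flags=0010 → (cmp)
[1] flags=0010 LE?F → skip
[2] flags=0010 EQ?F → skip
[3] flags=0010 GE?T → r3=0x24
[4] flags=0000 → (cmp)
[5] flags=0000 CC?T → r2=0x07
[6] flags=0000 CS?F → skip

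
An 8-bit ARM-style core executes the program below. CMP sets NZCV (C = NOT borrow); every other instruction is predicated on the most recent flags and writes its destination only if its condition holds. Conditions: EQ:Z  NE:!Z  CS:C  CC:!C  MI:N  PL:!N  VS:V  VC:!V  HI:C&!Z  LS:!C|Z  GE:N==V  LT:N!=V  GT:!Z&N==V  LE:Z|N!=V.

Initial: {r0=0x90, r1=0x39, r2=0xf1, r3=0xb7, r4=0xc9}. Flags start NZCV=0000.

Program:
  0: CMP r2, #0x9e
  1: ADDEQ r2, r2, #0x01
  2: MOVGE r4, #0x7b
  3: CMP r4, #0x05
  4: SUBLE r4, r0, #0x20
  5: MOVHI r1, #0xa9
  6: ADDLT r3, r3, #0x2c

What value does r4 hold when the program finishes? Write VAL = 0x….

VAL = 0x7b

0: ✓ CMP  NZCV=0010
1: · ADDEQ
2: ✓ MOVGE  r4←0x7b
3: ✓ CMP  NZCV=0010
4: · SUBLE
5: ✓ MOVHI  r1←0xa9
6: · ADDLT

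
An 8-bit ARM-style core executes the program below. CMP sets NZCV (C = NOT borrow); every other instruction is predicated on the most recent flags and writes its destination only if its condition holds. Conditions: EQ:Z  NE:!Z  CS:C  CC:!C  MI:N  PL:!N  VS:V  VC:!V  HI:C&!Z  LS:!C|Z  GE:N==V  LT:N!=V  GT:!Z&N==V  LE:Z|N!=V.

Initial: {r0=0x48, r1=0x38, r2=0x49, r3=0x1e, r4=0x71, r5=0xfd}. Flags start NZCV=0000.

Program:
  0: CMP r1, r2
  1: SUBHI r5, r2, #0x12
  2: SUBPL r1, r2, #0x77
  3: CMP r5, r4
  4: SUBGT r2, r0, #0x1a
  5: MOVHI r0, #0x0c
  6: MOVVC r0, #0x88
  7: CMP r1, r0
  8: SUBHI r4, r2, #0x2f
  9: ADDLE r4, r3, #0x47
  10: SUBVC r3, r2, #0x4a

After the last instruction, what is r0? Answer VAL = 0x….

0: ✓ CMP  NZCV=1000
1: · SUBHI
2: · SUBPL
3: ✓ CMP  NZCV=1010
4: · SUBGT
5: ✓ MOVHI  r0←0x0c
6: ✓ MOVVC  r0←0x88
7: ✓ CMP  NZCV=1001
8: · SUBHI
9: · ADDLE
10: · SUBVC

VAL = 0x88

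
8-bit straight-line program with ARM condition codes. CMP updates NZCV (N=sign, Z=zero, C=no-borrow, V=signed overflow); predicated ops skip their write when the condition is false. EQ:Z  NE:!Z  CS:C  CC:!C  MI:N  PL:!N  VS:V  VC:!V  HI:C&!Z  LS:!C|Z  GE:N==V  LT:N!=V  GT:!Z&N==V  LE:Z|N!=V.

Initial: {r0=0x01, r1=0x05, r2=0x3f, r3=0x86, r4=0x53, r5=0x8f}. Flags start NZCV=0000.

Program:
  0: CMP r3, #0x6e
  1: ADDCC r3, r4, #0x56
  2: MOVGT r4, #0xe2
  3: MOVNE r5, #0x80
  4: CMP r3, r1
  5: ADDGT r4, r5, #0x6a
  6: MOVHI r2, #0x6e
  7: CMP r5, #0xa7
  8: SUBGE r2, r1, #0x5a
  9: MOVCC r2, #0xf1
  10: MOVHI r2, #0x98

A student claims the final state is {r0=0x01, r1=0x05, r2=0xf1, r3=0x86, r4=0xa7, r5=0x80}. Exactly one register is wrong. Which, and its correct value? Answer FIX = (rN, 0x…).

0: ✓ CMP  NZCV=0011
1: · ADDCC
2: · MOVGT
3: ✓ MOVNE  r5←0x80
4: ✓ CMP  NZCV=1010
5: · ADDGT
6: ✓ MOVHI  r2←0x6e
7: ✓ CMP  NZCV=1000
8: · SUBGE
9: ✓ MOVCC  r2←0xf1
10: · MOVHI

FIX = (r4, 0x53)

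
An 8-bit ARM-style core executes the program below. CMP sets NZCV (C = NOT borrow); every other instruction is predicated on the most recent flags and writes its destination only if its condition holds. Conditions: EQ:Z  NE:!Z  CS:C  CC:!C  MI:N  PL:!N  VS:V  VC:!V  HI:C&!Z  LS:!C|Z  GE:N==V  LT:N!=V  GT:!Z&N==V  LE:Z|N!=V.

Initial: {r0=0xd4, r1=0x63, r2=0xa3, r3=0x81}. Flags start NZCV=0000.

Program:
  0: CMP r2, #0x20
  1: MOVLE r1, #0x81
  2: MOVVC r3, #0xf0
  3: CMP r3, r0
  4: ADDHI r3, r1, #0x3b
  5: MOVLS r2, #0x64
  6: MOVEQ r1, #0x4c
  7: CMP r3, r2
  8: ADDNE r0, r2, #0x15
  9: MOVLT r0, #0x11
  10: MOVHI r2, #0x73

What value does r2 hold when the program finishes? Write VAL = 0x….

[0] flags=1010 → (cmp)
[1] flags=1010 LE?T → r1=0x81
[2] flags=1010 VC?T → r3=0xf0
[3] flags=0010 → (cmp)
[4] flags=0010 HI?T → r3=0xbc
[5] flags=0010 LS?F → skip
[6] flags=0010 EQ?F → skip
[7] flags=0010 → (cmp)
[8] flags=0010 NE?T → r0=0xb8
[9] flags=0010 LT?F → skip
[10] flags=0010 HI?T → r2=0x73

VAL = 0x73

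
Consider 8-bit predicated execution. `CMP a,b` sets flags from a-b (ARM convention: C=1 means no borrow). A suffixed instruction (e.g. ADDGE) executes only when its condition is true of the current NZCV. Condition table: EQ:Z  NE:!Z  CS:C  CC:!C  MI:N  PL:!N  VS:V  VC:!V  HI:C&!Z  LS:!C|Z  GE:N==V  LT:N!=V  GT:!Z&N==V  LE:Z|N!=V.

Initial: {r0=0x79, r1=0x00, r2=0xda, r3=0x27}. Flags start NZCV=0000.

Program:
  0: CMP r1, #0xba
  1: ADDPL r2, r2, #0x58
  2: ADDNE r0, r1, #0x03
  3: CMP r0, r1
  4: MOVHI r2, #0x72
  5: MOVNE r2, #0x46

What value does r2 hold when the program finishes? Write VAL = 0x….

[0] flags=0000 → (cmp)
[1] flags=0000 PL?T → r2=0x32
[2] flags=0000 NE?T → r0=0x03
[3] flags=0010 → (cmp)
[4] flags=0010 HI?T → r2=0x72
[5] flags=0010 NE?T → r2=0x46

VAL = 0x46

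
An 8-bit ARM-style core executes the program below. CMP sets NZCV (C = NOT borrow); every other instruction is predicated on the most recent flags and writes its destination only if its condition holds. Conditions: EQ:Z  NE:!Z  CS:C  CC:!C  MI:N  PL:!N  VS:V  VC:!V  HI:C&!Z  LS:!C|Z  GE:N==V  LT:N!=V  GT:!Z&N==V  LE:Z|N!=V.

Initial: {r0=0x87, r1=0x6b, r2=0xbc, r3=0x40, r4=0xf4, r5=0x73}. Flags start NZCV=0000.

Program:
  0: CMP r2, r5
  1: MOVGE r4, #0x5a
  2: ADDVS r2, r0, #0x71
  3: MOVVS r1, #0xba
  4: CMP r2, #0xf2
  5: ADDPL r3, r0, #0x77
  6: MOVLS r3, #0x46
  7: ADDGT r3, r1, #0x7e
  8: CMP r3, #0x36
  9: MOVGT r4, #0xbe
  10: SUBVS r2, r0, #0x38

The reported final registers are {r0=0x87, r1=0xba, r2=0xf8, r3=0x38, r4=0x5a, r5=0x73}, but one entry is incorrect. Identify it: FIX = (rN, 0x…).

[0] flags=0011 → (cmp)
[1] flags=0011 GE?F → skip
[2] flags=0011 VS?T → r2=0xf8
[3] flags=0011 VS?T → r1=0xba
[4] flags=0010 → (cmp)
[5] flags=0010 PL?T → r3=0xfe
[6] flags=0010 LS?F → skip
[7] flags=0010 GT?T → r3=0x38
[8] flags=0010 → (cmp)
[9] flags=0010 GT?T → r4=0xbe
[10] flags=0010 VS?F → skip

FIX = (r4, 0xbe)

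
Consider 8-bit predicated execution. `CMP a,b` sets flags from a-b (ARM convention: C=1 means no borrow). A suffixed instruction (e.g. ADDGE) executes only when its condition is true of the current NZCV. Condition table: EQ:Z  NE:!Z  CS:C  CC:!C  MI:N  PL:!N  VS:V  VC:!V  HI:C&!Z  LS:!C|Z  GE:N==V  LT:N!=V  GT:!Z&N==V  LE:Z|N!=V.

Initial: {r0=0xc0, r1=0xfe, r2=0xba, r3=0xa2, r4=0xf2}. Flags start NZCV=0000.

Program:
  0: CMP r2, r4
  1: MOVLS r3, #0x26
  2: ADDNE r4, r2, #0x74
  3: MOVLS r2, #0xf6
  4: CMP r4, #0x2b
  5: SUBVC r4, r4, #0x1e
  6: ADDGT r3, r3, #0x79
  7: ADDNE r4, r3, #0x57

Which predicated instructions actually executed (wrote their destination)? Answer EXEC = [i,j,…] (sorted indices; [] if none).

EXEC = [1,2,3,5,6,7]

[0] flags=1000 → (cmp)
[1] flags=1000 LS?T → r3=0x26
[2] flags=1000 NE?T → r4=0x2e
[3] flags=1000 LS?T → r2=0xf6
[4] flags=0010 → (cmp)
[5] flags=0010 VC?T → r4=0x10
[6] flags=0010 GT?T → r3=0x9f
[7] flags=0010 NE?T → r4=0xf6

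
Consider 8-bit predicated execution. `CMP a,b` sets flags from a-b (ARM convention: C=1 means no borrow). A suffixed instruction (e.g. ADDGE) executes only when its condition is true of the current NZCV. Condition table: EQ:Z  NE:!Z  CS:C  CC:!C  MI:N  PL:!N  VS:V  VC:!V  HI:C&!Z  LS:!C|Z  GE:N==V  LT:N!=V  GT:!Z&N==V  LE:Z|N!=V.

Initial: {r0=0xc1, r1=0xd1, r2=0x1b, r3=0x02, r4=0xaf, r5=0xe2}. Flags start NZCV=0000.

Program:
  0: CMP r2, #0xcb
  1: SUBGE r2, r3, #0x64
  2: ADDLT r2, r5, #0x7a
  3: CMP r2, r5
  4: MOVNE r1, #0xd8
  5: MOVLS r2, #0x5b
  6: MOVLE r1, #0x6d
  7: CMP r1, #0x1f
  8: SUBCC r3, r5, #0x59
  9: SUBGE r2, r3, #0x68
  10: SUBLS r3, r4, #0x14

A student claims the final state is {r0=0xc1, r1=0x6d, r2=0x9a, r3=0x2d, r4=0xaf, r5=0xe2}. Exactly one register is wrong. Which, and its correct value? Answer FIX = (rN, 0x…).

[0] flags=0000 → (cmp)
[1] flags=0000 GE?T → r2=0x9e
[2] flags=0000 LT?F → skip
[3] flags=1000 → (cmp)
[4] flags=1000 NE?T → r1=0xd8
[5] flags=1000 LS?T → r2=0x5b
[6] flags=1000 LE?T → r1=0x6d
[7] flags=0010 → (cmp)
[8] flags=0010 CC?F → skip
[9] flags=0010 GE?T → r2=0x9a
[10] flags=0010 LS?F → skip

FIX = (r3, 0x02)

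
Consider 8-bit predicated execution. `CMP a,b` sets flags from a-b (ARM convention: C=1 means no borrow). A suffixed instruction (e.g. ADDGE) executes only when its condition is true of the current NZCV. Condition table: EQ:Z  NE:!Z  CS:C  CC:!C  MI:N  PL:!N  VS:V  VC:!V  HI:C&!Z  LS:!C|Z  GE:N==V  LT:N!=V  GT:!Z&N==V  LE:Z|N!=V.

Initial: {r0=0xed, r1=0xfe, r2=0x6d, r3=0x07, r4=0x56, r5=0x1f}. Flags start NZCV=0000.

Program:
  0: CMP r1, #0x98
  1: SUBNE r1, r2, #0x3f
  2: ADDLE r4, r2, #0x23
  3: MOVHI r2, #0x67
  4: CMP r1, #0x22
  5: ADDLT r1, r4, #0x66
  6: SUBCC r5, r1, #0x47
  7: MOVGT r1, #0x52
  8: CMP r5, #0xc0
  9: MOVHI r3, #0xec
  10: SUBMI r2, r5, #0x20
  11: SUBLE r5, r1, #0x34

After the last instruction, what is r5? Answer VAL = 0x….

VAL = 0x1f

0: ✓ CMP  NZCV=0010
1: ✓ SUBNE  r1←0x2e
2: · ADDLE
3: ✓ MOVHI  r2←0x67
4: ✓ CMP  NZCV=0010
5: · ADDLT
6: · SUBCC
7: ✓ MOVGT  r1←0x52
8: ✓ CMP  NZCV=0000
9: · MOVHI
10: · SUBMI
11: · SUBLE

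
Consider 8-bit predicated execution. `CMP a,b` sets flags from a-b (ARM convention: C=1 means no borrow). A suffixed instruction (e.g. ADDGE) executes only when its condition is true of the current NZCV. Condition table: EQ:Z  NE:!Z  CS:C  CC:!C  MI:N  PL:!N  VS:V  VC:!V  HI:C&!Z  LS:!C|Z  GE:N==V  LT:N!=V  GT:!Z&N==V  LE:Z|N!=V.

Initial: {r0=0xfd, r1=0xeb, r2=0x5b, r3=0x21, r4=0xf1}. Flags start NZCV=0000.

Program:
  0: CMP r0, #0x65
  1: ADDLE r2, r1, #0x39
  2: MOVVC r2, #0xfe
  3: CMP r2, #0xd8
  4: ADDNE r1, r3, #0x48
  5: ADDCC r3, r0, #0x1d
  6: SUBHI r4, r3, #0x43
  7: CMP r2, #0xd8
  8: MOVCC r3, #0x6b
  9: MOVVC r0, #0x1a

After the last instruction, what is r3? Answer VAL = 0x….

VAL = 0x21

0: ✓ CMP  NZCV=1010
1: ✓ ADDLE  r2←0x24
2: ✓ MOVVC  r2←0xfe
3: ✓ CMP  NZCV=0010
4: ✓ ADDNE  r1←0x69
5: · ADDCC
6: ✓ SUBHI  r4←0xde
7: ✓ CMP  NZCV=0010
8: · MOVCC
9: ✓ MOVVC  r0←0x1a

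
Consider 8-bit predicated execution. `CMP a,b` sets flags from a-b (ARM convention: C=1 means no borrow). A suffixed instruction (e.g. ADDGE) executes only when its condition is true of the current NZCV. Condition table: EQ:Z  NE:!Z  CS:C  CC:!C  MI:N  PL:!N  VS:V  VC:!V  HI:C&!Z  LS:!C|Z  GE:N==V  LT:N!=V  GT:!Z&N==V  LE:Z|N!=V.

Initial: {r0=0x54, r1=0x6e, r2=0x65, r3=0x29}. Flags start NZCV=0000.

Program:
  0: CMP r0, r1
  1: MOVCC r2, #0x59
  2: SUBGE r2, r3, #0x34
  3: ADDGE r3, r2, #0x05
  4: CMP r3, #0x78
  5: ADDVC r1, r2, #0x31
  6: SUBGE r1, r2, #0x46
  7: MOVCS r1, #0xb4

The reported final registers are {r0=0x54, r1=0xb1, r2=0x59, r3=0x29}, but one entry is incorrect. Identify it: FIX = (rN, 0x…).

[0] flags=1000 → (cmp)
[1] flags=1000 CC?T → r2=0x59
[2] flags=1000 GE?F → skip
[3] flags=1000 GE?F → skip
[4] flags=1000 → (cmp)
[5] flags=1000 VC?T → r1=0x8a
[6] flags=1000 GE?F → skip
[7] flags=1000 CS?F → skip

FIX = (r1, 0x8a)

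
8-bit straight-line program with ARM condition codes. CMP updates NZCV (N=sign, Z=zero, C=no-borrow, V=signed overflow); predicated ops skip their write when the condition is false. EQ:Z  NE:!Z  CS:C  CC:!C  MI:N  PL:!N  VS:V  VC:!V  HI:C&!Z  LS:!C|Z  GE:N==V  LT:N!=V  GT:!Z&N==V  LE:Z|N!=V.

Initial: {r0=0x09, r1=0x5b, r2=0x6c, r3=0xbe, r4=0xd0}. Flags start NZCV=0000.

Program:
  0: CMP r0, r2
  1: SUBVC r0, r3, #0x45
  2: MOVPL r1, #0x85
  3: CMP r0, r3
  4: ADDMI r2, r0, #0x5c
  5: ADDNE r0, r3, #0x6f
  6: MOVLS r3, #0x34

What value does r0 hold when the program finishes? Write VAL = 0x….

0: ✓ CMP  NZCV=1000
1: ✓ SUBVC  r0←0x79
2: · MOVPL
3: ✓ CMP  NZCV=1001
4: ✓ ADDMI  r2←0xd5
5: ✓ ADDNE  r0←0x2d
6: ✓ MOVLS  r3←0x34

VAL = 0x2d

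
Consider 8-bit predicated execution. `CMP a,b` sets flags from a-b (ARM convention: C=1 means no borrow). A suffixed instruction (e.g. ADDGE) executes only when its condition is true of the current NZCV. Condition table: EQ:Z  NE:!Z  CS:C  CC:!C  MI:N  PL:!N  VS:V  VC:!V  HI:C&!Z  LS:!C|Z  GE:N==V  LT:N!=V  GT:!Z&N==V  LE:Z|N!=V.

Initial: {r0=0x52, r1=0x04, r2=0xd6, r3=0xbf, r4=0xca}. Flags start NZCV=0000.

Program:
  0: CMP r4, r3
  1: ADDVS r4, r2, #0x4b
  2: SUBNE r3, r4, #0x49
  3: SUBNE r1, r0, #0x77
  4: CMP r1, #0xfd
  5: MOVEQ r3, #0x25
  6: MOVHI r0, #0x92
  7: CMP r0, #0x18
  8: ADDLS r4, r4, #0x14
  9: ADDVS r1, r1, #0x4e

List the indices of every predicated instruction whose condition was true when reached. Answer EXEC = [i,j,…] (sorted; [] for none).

0: ✓ CMP  NZCV=0010
1: · ADDVS
2: ✓ SUBNE  r3←0x81
3: ✓ SUBNE  r1←0xdb
4: ✓ CMP  NZCV=1000
5: · MOVEQ
6: · MOVHI
7: ✓ CMP  NZCV=0010
8: · ADDLS
9: · ADDVS

EXEC = [2,3]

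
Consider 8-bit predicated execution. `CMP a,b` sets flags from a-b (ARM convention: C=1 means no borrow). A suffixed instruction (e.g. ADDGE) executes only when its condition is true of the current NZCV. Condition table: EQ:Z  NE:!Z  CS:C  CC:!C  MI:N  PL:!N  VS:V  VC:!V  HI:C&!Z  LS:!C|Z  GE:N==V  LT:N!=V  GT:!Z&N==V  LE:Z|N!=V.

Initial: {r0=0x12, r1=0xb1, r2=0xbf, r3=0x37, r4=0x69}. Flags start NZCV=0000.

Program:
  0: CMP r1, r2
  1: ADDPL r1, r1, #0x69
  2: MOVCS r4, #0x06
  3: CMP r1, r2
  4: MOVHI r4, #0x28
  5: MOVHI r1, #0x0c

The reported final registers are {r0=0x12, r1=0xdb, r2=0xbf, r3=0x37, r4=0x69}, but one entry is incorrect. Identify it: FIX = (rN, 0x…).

FIX = (r1, 0xb1)

[0] flags=1000 → (cmp)
[1] flags=1000 PL?F → skip
[2] flags=1000 CS?F → skip
[3] flags=1000 → (cmp)
[4] flags=1000 HI?F → skip
[5] flags=1000 HI?F → skip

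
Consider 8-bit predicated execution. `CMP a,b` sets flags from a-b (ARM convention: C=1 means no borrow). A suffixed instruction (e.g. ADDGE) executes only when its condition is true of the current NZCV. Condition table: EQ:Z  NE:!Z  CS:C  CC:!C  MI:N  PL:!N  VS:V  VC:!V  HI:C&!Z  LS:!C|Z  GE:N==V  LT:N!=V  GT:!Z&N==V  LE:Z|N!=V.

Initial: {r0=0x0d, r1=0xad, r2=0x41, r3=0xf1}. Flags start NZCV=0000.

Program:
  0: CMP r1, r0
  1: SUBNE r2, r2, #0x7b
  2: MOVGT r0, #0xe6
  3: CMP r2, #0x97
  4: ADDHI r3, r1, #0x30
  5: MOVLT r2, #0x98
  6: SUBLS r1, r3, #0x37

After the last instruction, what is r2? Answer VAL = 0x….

VAL = 0xc6

0: ✓ CMP  NZCV=1010
1: ✓ SUBNE  r2←0xc6
2: · MOVGT
3: ✓ CMP  NZCV=0010
4: ✓ ADDHI  r3←0xdd
5: · MOVLT
6: · SUBLS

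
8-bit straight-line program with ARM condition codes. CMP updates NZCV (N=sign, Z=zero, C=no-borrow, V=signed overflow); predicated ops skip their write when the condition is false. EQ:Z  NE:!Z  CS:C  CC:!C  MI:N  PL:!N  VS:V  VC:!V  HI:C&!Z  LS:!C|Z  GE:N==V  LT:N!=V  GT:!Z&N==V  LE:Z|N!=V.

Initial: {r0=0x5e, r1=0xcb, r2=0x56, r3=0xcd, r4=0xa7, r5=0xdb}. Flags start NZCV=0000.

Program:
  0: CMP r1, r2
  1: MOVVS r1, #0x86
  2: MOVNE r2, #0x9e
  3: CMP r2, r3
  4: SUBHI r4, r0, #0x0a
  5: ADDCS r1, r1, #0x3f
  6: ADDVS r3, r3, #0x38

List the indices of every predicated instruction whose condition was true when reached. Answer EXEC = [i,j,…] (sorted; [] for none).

0: ✓ CMP  NZCV=0011
1: ✓ MOVVS  r1←0x86
2: ✓ MOVNE  r2←0x9e
3: ✓ CMP  NZCV=1000
4: · SUBHI
5: · ADDCS
6: · ADDVS

EXEC = [1,2]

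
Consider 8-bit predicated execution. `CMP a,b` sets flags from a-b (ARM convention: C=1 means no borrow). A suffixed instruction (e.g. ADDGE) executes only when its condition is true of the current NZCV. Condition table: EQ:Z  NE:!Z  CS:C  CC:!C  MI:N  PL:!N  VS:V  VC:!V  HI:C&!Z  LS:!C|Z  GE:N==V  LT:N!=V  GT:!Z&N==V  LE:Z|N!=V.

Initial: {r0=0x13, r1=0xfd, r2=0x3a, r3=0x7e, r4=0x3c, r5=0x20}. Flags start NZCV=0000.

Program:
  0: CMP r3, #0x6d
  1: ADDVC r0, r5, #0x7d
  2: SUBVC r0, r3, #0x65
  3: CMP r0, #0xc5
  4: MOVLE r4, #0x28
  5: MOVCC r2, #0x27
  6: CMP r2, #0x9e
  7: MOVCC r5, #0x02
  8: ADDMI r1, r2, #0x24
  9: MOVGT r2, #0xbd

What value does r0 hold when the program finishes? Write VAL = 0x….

0: ✓ CMP  NZCV=0010
1: ✓ ADDVC  r0←0x9d
2: ✓ SUBVC  r0←0x19
3: ✓ CMP  NZCV=0000
4: · MOVLE
5: ✓ MOVCC  r2←0x27
6: ✓ CMP  NZCV=1001
7: ✓ MOVCC  r5←0x02
8: ✓ ADDMI  r1←0x4b
9: ✓ MOVGT  r2←0xbd

VAL = 0x19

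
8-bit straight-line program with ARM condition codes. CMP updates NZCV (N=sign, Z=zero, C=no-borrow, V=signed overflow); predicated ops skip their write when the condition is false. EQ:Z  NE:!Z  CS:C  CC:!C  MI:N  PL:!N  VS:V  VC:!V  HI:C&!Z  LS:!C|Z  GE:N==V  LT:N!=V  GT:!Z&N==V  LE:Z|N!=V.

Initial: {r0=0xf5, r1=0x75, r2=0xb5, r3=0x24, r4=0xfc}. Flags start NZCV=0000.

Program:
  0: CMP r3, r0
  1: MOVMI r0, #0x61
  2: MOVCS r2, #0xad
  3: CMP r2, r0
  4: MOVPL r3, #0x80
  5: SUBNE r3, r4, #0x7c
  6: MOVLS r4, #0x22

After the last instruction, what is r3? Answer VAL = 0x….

VAL = 0x80

0: ✓ CMP  NZCV=0000
1: · MOVMI
2: · MOVCS
3: ✓ CMP  NZCV=1000
4: · MOVPL
5: ✓ SUBNE  r3←0x80
6: ✓ MOVLS  r4←0x22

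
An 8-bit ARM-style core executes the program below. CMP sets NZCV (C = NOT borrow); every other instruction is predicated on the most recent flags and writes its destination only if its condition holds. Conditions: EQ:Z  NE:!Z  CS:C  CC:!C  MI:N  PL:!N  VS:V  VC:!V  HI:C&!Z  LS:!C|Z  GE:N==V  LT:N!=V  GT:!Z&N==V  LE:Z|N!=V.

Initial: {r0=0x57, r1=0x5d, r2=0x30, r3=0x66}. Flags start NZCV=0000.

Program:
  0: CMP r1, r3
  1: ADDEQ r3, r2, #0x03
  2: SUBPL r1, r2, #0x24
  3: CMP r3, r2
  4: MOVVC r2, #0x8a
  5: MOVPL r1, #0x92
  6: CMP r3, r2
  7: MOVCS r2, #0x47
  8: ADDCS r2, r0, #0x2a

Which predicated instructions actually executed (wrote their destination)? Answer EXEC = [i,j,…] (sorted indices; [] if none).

0: ✓ CMP  NZCV=1000
1: · ADDEQ
2: · SUBPL
3: ✓ CMP  NZCV=0010
4: ✓ MOVVC  r2←0x8a
5: ✓ MOVPL  r1←0x92
6: ✓ CMP  NZCV=1001
7: · MOVCS
8: · ADDCS

EXEC = [4,5]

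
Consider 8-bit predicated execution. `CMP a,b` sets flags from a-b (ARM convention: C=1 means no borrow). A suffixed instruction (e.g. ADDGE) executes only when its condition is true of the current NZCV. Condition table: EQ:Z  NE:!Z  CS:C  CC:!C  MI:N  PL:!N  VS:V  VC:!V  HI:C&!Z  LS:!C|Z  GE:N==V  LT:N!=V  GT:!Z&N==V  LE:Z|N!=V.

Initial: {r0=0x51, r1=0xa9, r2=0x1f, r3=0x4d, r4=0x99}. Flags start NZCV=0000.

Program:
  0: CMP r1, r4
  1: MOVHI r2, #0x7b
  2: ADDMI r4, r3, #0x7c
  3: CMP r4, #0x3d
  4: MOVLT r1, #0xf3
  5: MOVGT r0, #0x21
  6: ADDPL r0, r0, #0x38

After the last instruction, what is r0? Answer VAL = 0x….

[0] flags=0010 → (cmp)
[1] flags=0010 HI?T → r2=0x7b
[2] flags=0010 MI?F → skip
[3] flags=0011 → (cmp)
[4] flags=0011 LT?T → r1=0xf3
[5] flags=0011 GT?F → skip
[6] flags=0011 PL?T → r0=0x89

VAL = 0x89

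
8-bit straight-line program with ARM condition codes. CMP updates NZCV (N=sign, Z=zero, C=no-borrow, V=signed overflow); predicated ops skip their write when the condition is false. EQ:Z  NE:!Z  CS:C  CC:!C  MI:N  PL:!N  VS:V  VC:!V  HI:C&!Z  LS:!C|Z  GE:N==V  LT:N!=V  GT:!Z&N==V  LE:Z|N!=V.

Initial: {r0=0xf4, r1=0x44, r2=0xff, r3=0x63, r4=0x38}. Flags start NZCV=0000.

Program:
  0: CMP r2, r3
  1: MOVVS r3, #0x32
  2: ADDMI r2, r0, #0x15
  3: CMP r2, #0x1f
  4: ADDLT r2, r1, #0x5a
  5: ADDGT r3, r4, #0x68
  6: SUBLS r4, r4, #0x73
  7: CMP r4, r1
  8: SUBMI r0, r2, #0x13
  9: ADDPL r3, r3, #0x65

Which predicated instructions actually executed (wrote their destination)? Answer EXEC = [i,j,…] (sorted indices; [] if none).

EXEC = [2,4,6,8]

0: ✓ CMP  NZCV=1010
1: · MOVVS
2: ✓ ADDMI  r2←0x09
3: ✓ CMP  NZCV=1000
4: ✓ ADDLT  r2←0x9e
5: · ADDGT
6: ✓ SUBLS  r4←0xc5
7: ✓ CMP  NZCV=1010
8: ✓ SUBMI  r0←0x8b
9: · ADDPL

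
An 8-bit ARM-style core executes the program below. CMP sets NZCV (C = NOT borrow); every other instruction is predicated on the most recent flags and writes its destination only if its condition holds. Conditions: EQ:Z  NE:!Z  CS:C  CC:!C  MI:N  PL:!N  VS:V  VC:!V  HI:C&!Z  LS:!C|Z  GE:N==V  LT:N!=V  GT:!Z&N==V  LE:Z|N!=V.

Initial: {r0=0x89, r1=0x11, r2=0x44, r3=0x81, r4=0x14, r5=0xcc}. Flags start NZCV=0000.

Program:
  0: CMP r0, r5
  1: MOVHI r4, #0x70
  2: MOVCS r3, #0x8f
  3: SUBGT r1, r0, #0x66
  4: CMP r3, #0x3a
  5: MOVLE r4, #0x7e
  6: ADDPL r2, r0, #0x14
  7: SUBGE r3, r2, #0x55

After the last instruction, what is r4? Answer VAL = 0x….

VAL = 0x7e

[0] flags=1000 → (cmp)
[1] flags=1000 HI?F → skip
[2] flags=1000 CS?F → skip
[3] flags=1000 GT?F → skip
[4] flags=0011 → (cmp)
[5] flags=0011 LE?T → r4=0x7e
[6] flags=0011 PL?T → r2=0x9d
[7] flags=0011 GE?F → skip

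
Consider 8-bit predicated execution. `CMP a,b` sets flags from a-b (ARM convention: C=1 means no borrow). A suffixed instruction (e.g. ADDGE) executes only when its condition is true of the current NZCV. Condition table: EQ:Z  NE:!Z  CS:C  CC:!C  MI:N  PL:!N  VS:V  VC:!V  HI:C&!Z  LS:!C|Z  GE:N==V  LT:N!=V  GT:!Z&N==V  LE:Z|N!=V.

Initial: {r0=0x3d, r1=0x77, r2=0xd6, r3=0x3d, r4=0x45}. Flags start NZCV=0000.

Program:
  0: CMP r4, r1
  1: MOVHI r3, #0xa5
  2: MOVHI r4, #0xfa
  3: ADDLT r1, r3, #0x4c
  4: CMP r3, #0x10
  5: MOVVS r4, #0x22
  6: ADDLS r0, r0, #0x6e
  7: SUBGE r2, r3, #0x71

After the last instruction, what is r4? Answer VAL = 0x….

VAL = 0x45

0: ✓ CMP  NZCV=1000
1: · MOVHI
2: · MOVHI
3: ✓ ADDLT  r1←0x89
4: ✓ CMP  NZCV=0010
5: · MOVVS
6: · ADDLS
7: ✓ SUBGE  r2←0xcc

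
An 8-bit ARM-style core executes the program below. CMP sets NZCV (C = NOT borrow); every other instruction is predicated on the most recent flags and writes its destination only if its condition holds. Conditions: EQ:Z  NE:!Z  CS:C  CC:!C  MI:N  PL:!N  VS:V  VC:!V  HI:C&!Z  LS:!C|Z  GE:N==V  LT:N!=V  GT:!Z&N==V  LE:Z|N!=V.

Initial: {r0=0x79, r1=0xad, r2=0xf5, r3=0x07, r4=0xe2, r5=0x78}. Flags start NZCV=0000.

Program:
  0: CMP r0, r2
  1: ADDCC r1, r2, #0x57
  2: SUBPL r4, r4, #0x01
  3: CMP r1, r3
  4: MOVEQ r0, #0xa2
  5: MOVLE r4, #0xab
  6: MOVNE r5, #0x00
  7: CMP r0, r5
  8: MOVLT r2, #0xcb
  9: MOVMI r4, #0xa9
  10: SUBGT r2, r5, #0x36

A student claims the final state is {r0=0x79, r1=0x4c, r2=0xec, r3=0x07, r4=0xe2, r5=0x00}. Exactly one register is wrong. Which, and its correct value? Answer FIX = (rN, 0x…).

FIX = (r2, 0xca)

0: ✓ CMP  NZCV=1001
1: ✓ ADDCC  r1←0x4c
2: · SUBPL
3: ✓ CMP  NZCV=0010
4: · MOVEQ
5: · MOVLE
6: ✓ MOVNE  r5←0x00
7: ✓ CMP  NZCV=0010
8: · MOVLT
9: · MOVMI
10: ✓ SUBGT  r2←0xca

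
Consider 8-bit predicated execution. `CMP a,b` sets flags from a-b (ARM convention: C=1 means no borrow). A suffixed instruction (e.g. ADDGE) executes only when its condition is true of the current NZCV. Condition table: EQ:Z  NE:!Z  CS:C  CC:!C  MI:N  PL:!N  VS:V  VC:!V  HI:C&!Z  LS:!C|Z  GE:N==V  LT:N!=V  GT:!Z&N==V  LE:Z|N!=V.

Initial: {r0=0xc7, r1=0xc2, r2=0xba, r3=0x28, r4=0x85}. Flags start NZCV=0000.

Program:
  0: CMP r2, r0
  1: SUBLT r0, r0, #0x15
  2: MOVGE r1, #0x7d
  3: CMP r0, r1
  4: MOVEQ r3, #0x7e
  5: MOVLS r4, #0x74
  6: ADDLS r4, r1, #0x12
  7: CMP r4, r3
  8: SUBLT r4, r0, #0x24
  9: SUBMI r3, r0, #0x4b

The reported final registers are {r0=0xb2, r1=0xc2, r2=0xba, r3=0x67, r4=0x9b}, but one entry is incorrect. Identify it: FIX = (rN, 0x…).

[0] flags=1000 → (cmp)
[1] flags=1000 LT?T → r0=0xb2
[2] flags=1000 GE?F → skip
[3] flags=1000 → (cmp)
[4] flags=1000 EQ?F → skip
[5] flags=1000 LS?T → r4=0x74
[6] flags=1000 LS?T → r4=0xd4
[7] flags=1010 → (cmp)
[8] flags=1010 LT?T → r4=0x8e
[9] flags=1010 MI?T → r3=0x67

FIX = (r4, 0x8e)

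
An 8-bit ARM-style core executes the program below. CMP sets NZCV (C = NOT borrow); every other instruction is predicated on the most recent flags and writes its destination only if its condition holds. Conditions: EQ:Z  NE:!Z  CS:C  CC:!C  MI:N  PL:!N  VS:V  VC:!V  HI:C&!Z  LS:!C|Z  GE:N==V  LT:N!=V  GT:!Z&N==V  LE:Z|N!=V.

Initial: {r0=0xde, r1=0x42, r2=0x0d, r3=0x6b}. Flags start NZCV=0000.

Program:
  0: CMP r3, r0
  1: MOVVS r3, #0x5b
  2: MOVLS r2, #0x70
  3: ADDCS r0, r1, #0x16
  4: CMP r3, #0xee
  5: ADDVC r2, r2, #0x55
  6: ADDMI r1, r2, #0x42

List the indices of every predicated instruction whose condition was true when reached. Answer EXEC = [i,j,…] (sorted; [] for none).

EXEC = [1,2,5]

0: ✓ CMP  NZCV=1001
1: ✓ MOVVS  r3←0x5b
2: ✓ MOVLS  r2←0x70
3: · ADDCS
4: ✓ CMP  NZCV=0000
5: ✓ ADDVC  r2←0xc5
6: · ADDMI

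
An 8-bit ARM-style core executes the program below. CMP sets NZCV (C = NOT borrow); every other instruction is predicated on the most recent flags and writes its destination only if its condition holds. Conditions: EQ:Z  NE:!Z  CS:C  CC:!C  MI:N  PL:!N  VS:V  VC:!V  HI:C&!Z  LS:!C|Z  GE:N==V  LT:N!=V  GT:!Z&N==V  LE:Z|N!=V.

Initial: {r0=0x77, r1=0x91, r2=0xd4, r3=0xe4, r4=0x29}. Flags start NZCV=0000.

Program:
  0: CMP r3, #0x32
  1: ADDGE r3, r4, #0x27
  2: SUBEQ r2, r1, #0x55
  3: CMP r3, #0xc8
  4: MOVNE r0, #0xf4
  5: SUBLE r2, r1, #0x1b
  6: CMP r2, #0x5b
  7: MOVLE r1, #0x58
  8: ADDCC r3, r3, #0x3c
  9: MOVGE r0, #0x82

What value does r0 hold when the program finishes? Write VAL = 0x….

VAL = 0xf4

0: ✓ CMP  NZCV=1010
1: · ADDGE
2: · SUBEQ
3: ✓ CMP  NZCV=0010
4: ✓ MOVNE  r0←0xf4
5: · SUBLE
6: ✓ CMP  NZCV=0011
7: ✓ MOVLE  r1←0x58
8: · ADDCC
9: · MOVGE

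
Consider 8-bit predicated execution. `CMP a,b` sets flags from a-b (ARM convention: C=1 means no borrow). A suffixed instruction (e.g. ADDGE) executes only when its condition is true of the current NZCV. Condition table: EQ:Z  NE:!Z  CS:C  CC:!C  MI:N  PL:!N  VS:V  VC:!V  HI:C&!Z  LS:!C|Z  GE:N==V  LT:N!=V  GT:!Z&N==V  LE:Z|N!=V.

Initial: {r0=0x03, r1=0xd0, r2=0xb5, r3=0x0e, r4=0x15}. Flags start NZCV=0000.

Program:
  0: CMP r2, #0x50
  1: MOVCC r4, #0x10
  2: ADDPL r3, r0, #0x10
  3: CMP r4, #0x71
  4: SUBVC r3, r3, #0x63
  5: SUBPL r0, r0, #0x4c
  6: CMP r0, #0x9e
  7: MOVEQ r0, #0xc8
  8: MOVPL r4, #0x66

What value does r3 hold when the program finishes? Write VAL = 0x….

VAL = 0xb0

[0] flags=0011 → (cmp)
[1] flags=0011 CC?F → skip
[2] flags=0011 PL?T → r3=0x13
[3] flags=1000 → (cmp)
[4] flags=1000 VC?T → r3=0xb0
[5] flags=1000 PL?F → skip
[6] flags=0000 → (cmp)
[7] flags=0000 EQ?F → skip
[8] flags=0000 PL?T → r4=0x66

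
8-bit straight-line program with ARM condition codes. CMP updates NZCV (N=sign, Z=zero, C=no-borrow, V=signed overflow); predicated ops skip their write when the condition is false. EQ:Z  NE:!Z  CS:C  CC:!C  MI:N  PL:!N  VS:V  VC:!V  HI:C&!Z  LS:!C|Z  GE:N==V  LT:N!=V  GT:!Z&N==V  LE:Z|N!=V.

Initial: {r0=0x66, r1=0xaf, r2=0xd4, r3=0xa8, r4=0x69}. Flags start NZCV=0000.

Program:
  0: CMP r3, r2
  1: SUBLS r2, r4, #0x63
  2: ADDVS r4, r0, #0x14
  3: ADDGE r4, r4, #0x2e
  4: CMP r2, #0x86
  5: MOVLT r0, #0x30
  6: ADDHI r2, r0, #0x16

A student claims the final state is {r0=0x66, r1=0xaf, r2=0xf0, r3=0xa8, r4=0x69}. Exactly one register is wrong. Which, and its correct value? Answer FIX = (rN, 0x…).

[0] flags=1000 → (cmp)
[1] flags=1000 LS?T → r2=0x06
[2] flags=1000 VS?F → skip
[3] flags=1000 GE?F → skip
[4] flags=1001 → (cmp)
[5] flags=1001 LT?F → skip
[6] flags=1001 HI?F → skip

FIX = (r2, 0x06)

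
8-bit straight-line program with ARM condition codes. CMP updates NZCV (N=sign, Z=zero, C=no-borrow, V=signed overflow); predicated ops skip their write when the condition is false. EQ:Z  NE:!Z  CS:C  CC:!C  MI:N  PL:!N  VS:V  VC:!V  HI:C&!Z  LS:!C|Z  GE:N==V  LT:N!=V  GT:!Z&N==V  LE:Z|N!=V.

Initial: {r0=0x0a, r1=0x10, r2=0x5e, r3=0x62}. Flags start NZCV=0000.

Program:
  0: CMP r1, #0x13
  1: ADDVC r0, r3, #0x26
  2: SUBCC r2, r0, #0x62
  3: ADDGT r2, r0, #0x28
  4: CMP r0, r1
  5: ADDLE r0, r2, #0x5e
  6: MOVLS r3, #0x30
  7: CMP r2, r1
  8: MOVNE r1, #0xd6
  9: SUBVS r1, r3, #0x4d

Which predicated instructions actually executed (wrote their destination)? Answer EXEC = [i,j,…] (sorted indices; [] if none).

[0] flags=1000 → (cmp)
[1] flags=1000 VC?T → r0=0x88
[2] flags=1000 CC?T → r2=0x26
[3] flags=1000 GT?F → skip
[4] flags=0011 → (cmp)
[5] flags=0011 LE?T → r0=0x84
[6] flags=0011 LS?F → skip
[7] flags=0010 → (cmp)
[8] flags=0010 NE?T → r1=0xd6
[9] flags=0010 VS?F → skip

EXEC = [1,2,5,8]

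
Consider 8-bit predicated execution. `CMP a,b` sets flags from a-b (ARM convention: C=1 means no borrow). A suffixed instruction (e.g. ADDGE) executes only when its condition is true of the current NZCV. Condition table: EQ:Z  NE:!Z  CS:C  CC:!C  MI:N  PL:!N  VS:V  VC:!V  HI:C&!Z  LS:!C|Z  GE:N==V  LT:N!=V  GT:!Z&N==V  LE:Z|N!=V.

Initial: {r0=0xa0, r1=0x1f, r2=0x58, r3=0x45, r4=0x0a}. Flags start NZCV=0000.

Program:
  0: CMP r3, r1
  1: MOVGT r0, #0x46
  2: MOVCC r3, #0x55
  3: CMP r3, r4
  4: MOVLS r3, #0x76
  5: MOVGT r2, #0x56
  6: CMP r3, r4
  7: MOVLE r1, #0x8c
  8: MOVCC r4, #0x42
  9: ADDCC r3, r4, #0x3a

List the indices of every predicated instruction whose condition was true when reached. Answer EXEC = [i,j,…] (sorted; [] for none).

0: ✓ CMP  NZCV=0010
1: ✓ MOVGT  r0←0x46
2: · MOVCC
3: ✓ CMP  NZCV=0010
4: · MOVLS
5: ✓ MOVGT  r2←0x56
6: ✓ CMP  NZCV=0010
7: · MOVLE
8: · MOVCC
9: · ADDCC

EXEC = [1,5]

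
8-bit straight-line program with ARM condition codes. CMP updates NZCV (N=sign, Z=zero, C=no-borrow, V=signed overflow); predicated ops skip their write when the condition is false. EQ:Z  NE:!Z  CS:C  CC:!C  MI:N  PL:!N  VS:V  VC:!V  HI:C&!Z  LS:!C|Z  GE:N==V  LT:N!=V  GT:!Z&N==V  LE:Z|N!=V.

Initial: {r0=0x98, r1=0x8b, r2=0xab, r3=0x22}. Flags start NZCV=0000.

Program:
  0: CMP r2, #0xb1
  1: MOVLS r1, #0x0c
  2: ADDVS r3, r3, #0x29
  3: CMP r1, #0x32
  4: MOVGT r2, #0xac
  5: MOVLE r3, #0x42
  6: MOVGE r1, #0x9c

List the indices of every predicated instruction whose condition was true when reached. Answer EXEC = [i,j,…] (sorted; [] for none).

EXEC = [1,5]

[0] flags=1000 → (cmp)
[1] flags=1000 LS?T → r1=0x0c
[2] flags=1000 VS?F → skip
[3] flags=1000 → (cmp)
[4] flags=1000 GT?F → skip
[5] flags=1000 LE?T → r3=0x42
[6] flags=1000 GE?F → skip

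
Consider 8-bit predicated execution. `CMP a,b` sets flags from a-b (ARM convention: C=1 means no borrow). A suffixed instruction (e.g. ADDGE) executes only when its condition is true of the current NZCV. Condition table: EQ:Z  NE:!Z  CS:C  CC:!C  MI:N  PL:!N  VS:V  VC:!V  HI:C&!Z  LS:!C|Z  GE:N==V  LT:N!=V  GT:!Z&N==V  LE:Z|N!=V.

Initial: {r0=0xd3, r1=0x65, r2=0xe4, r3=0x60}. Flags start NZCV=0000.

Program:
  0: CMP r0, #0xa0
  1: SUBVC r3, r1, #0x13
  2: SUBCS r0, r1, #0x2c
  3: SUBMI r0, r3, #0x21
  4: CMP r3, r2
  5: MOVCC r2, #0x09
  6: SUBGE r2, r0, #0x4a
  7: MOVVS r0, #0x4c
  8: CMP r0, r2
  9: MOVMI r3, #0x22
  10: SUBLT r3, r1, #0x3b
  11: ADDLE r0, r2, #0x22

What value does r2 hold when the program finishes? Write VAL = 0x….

VAL = 0xef

[0] flags=0010 → (cmp)
[1] flags=0010 VC?T → r3=0x52
[2] flags=0010 CS?T → r0=0x39
[3] flags=0010 MI?F → skip
[4] flags=0000 → (cmp)
[5] flags=0000 CC?T → r2=0x09
[6] flags=0000 GE?T → r2=0xef
[7] flags=0000 VS?F → skip
[8] flags=0000 → (cmp)
[9] flags=0000 MI?F → skip
[10] flags=0000 LT?F → skip
[11] flags=0000 LE?F → skip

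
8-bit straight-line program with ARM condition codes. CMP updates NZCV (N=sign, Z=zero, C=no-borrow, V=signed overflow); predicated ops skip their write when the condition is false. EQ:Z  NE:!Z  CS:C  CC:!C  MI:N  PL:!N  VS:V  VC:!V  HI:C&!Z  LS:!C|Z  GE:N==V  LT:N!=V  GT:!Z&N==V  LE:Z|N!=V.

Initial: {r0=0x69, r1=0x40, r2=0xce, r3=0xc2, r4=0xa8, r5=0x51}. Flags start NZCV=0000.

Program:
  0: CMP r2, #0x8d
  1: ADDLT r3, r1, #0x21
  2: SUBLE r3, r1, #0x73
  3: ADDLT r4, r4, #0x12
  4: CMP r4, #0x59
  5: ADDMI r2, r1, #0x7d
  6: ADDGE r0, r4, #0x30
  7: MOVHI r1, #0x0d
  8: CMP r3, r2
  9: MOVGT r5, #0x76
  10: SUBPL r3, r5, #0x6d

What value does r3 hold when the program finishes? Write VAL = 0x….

VAL = 0xc2

0: ✓ CMP  NZCV=0010
1: · ADDLT
2: · SUBLE
3: · ADDLT
4: ✓ CMP  NZCV=0011
5: · ADDMI
6: · ADDGE
7: ✓ MOVHI  r1←0x0d
8: ✓ CMP  NZCV=1000
9: · MOVGT
10: · SUBPL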